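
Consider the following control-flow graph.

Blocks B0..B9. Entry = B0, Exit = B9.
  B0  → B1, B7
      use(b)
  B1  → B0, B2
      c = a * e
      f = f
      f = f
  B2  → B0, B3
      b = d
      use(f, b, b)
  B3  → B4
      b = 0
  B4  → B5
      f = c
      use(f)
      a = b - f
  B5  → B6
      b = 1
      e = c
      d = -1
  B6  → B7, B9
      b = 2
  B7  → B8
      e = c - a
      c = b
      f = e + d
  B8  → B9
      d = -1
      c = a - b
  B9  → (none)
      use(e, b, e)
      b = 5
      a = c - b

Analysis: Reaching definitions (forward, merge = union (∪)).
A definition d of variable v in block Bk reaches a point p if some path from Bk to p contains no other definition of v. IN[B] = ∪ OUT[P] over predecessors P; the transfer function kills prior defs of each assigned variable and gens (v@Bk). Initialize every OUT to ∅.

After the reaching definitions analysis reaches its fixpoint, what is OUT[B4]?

Fixpoint table:
  B0: | IN={b@B2, c@B1, f@B1} | OUT={b@B2, c@B1, f@B1}
  B1: | IN={b@B2, c@B1, f@B1} | OUT={b@B2, c@B1, f@B1}
  B2: | IN={b@B2, c@B1, f@B1} | OUT={b@B2, c@B1, f@B1}
  B3: | IN={b@B2, c@B1, f@B1} | OUT={b@B3, c@B1, f@B1}
  B4: | IN={b@B3, c@B1, f@B1} | OUT={a@B4, b@B3, c@B1, f@B4}
  B5: | IN={a@B4, b@B3, c@B1, f@B4} | OUT={a@B4, b@B5, c@B1, d@B5, e@B5, f@B4}
  B6: | IN={a@B4, b@B5, c@B1, d@B5, e@B5, f@B4} | OUT={a@B4, b@B6, c@B1, d@B5, e@B5, f@B4}
  B7: | IN={a@B4, b@B2, b@B6, c@B1, d@B5, e@B5, f@B1, f@B4} | OUT={a@B4, b@B2, b@B6, c@B7, d@B5, e@B7, f@B7}
  B8: | IN={a@B4, b@B2, b@B6, c@B7, d@B5, e@B7, f@B7} | OUT={a@B4, b@B2, b@B6, c@B8, d@B8, e@B7, f@B7}
  B9: | IN={a@B4, b@B2, b@B6, c@B1, c@B8, d@B5, d@B8, e@B5, e@B7, f@B4, f@B7} | OUT={a@B9, b@B9, c@B1, c@B8, d@B5, d@B8, e@B5, e@B7, f@B4, f@B7}

Merge at B4: IN[B4] = OUT[B3] = {b@B3, c@B1, f@B1}
Applying B4's transfer function to that IN value gives OUT[B4] (row B4 above).

Answer: {a@B4, b@B3, c@B1, f@B4}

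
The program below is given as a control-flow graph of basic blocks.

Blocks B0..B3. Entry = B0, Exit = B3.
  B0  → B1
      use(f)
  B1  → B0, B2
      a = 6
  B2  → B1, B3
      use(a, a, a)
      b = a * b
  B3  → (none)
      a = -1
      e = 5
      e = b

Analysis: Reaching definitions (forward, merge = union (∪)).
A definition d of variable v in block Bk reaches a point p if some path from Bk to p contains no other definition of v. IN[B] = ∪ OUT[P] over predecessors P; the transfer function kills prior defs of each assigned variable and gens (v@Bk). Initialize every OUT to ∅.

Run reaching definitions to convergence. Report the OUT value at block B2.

Fixpoint table:
  B0:   IN={a@B1, b@B2}   OUT={a@B1, b@B2}
  B1:   IN={a@B1, b@B2}   OUT={a@B1, b@B2}
  B2:   IN={a@B1, b@B2}   OUT={a@B1, b@B2}
  B3:   IN={a@B1, b@B2}   OUT={a@B3, b@B2, e@B3}

Merge at B2: IN[B2] = OUT[B1] = {a@B1, b@B2}
Applying B2's transfer function to that IN value gives OUT[B2] (row B2 above).

Answer: {a@B1, b@B2}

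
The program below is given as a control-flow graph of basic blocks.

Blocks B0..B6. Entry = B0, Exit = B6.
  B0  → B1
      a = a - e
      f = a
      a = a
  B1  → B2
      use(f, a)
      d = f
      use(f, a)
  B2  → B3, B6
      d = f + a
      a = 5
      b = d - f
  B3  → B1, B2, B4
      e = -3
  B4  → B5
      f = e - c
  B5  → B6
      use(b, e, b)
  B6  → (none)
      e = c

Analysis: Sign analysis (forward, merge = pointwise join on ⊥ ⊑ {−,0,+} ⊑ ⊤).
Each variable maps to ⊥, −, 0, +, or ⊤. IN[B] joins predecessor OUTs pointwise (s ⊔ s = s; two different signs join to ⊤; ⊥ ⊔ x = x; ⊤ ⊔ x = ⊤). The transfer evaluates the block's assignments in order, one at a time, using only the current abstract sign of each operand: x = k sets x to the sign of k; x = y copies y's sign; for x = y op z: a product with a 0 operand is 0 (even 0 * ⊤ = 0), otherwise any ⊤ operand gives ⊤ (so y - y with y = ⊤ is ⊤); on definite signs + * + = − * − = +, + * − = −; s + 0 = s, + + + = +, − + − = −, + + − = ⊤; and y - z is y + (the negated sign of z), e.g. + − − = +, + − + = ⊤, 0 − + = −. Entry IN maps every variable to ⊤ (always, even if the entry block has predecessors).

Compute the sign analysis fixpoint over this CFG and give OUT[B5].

Converged values:
  B0:  IN=(all ⊤)  OUT=(all ⊤)
  B1:  IN=(all ⊤)  OUT=(all ⊤)
  B2:  IN=(all ⊤)  OUT={a:+; rest ⊤}
  B3:  IN={a:+; rest ⊤}  OUT={a:+, e:-; rest ⊤}
  B4:  IN={a:+, e:-; rest ⊤}  OUT={a:+, e:-; rest ⊤}
  B5:  IN={a:+, e:-; rest ⊤}  OUT={a:+, e:-; rest ⊤}
  B6:  IN={a:+; rest ⊤}  OUT={a:+; rest ⊤}

Merge at B5: IN[B5] = OUT[B4] = {a: +, b: ⊤, c: ⊤, d: ⊤, e: -, f: ⊤}
Applying B5's transfer function to that IN value gives OUT[B5] (row B5 above).

Answer: {a: +, b: ⊤, c: ⊤, d: ⊤, e: -, f: ⊤}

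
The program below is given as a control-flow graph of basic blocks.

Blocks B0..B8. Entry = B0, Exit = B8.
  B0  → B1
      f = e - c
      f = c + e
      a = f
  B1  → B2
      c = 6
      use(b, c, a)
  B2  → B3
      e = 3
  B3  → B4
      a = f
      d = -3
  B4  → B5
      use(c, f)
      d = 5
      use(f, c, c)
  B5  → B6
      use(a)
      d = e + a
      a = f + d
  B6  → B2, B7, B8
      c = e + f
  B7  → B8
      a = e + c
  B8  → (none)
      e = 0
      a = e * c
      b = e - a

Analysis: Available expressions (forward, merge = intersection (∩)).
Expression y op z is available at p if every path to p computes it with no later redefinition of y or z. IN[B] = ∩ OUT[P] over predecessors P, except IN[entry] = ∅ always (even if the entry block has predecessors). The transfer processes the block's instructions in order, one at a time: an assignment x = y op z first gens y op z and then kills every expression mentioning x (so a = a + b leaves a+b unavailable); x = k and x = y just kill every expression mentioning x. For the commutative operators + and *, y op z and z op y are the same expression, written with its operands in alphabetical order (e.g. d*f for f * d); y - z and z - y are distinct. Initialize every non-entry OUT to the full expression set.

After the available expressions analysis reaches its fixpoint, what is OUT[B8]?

Answer: {c*e, d+f, e-a}

Working:
Converged values:
  B0: | IN={} | OUT={c+e, e-c}
  B1: | IN={c+e, e-c} | OUT={}
  B2: | IN={} | OUT={}
  B3: | IN={} | OUT={}
  B4: | IN={} | OUT={}
  B5: | IN={} | OUT={d+f}
  B6: | IN={d+f} | OUT={d+f, e+f}
  B7: | IN={d+f, e+f} | OUT={c+e, d+f, e+f}
  B8: | IN={d+f, e+f} | OUT={c*e, d+f, e-a}

Merge at B8: IN[B8] = OUT[B6] ∩ OUT[B7] = {d+f, e+f}
Applying B8's transfer function to that IN value gives OUT[B8] (row B8 above).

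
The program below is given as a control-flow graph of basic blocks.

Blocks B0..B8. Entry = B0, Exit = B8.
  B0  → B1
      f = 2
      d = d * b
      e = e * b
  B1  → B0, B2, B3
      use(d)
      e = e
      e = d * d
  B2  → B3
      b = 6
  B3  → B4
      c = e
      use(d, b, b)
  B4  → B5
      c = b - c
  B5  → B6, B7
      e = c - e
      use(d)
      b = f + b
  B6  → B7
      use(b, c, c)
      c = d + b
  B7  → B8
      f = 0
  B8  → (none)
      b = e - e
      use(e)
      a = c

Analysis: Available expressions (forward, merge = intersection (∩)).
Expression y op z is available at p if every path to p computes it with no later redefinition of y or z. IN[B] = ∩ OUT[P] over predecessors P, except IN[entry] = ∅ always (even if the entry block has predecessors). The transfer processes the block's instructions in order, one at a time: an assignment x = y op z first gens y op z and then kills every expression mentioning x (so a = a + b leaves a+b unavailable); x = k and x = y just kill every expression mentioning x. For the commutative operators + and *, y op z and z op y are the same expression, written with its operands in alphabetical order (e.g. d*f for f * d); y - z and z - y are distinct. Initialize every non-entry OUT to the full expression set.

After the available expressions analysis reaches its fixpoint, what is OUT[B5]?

Converged values:
  B0: | IN={} | OUT={}
  B1: | IN={} | OUT={d*d}
  B2: | IN={d*d} | OUT={d*d}
  B3: | IN={d*d} | OUT={d*d}
  B4: | IN={d*d} | OUT={d*d}
  B5: | IN={d*d} | OUT={d*d}
  B6: | IN={d*d} | OUT={b+d, d*d}
  B7: | IN={d*d} | OUT={d*d}
  B8: | IN={d*d} | OUT={d*d, e-e}

Merge at B5: IN[B5] = OUT[B4] = {d*d}
Applying B5's transfer function to that IN value gives OUT[B5] (row B5 above).

Answer: {d*d}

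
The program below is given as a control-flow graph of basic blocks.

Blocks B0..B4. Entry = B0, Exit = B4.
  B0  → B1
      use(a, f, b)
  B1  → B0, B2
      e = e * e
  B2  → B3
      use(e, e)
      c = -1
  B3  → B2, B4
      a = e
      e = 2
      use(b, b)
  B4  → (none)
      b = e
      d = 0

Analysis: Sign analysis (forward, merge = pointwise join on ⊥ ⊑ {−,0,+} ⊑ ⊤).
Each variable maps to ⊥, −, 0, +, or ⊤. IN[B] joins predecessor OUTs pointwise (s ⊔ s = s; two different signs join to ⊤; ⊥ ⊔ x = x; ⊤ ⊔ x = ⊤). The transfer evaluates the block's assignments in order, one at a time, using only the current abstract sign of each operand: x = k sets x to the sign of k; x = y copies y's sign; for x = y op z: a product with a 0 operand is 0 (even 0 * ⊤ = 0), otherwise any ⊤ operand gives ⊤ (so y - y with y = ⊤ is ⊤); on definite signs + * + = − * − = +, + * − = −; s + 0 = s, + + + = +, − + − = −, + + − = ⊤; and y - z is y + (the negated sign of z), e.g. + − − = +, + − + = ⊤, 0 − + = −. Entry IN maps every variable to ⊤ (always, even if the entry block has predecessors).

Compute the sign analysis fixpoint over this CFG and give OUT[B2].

Answer: {a: ⊤, b: ⊤, c: -, d: ⊤, e: ⊤, f: ⊤}

Trace:
Per-block solution:
  B0:   IN=(all ⊤)   OUT=(all ⊤)
  B1:   IN=(all ⊤)   OUT=(all ⊤)
  B2:   IN=(all ⊤)   OUT={c:-; rest ⊤}
  B3:   IN={c:-; rest ⊤}   OUT={c:-, e:+; rest ⊤}
  B4:   IN={c:-, e:+; rest ⊤}   OUT={b:+, c:-, d:0, e:+; rest ⊤}

Merge at B2: IN[B2] = OUT[B1] ⊔ OUT[B3] = {a: ⊤, b: ⊤, c: ⊤, d: ⊤, e: ⊤, f: ⊤}
Applying B2's transfer function to that IN value gives OUT[B2] (row B2 above).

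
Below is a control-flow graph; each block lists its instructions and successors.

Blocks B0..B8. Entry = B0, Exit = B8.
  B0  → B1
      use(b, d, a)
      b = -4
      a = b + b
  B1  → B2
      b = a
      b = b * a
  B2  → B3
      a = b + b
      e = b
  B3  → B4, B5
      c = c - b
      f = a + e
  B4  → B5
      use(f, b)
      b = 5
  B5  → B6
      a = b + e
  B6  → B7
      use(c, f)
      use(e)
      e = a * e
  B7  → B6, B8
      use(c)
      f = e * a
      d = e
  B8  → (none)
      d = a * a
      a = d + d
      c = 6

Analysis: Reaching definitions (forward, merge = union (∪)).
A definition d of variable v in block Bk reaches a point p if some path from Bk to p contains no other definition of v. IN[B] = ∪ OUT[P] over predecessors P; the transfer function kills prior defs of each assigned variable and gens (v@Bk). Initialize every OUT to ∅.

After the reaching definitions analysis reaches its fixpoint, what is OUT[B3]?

Answer: {a@B2, b@B1, c@B3, e@B2, f@B3}

Working:
Converged values:
  B0: | IN={} | OUT={a@B0, b@B0}
  B1: | IN={a@B0, b@B0} | OUT={a@B0, b@B1}
  B2: | IN={a@B0, b@B1} | OUT={a@B2, b@B1, e@B2}
  B3: | IN={a@B2, b@B1, e@B2} | OUT={a@B2, b@B1, c@B3, e@B2, f@B3}
  B4: | IN={a@B2, b@B1, c@B3, e@B2, f@B3} | OUT={a@B2, b@B4, c@B3, e@B2, f@B3}
  B5: | IN={a@B2, b@B1, b@B4, c@B3, e@B2, f@B3} | OUT={a@B5, b@B1, b@B4, c@B3, e@B2, f@B3}
  B6: | IN={a@B5, b@B1, b@B4, c@B3, d@B7, e@B2, e@B6, f@B3, f@B7} | OUT={a@B5, b@B1, b@B4, c@B3, d@B7, e@B6, f@B3, f@B7}
  B7: | IN={a@B5, b@B1, b@B4, c@B3, d@B7, e@B6, f@B3, f@B7} | OUT={a@B5, b@B1, b@B4, c@B3, d@B7, e@B6, f@B7}
  B8: | IN={a@B5, b@B1, b@B4, c@B3, d@B7, e@B6, f@B7} | OUT={a@B8, b@B1, b@B4, c@B8, d@B8, e@B6, f@B7}

Merge at B3: IN[B3] = OUT[B2] = {a@B2, b@B1, e@B2}
Applying B3's transfer function to that IN value gives OUT[B3] (row B3 above).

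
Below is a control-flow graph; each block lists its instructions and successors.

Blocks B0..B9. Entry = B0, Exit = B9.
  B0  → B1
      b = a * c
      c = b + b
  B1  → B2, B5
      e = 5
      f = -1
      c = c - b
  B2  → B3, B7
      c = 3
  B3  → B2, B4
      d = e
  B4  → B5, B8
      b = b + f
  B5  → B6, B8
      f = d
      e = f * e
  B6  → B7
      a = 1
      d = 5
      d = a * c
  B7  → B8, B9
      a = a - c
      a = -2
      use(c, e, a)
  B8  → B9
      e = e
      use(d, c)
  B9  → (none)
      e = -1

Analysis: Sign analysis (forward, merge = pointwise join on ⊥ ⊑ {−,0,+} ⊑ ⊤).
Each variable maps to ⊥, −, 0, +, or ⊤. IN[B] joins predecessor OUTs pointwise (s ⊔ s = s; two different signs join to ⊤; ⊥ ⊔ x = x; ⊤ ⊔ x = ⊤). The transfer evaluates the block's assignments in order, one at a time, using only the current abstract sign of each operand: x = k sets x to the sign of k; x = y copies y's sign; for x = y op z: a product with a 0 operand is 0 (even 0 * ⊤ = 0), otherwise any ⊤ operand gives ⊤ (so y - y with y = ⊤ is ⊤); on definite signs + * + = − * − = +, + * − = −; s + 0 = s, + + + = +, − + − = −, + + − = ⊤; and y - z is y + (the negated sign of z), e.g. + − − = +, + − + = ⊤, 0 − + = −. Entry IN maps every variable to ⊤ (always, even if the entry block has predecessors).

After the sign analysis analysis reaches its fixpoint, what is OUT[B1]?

Answer: {a: ⊤, b: ⊤, c: ⊤, d: ⊤, e: +, f: -}

Derivation:
Converged values:
  B0:   IN=(all ⊤)   OUT=(all ⊤)
  B1:   IN=(all ⊤)   OUT={e:+, f:-; rest ⊤}
  B2:   IN={e:+, f:-; rest ⊤}   OUT={c:+, e:+, f:-; rest ⊤}
  B3:   IN={c:+, e:+, f:-; rest ⊤}   OUT={c:+, d:+, e:+, f:-; rest ⊤}
  B4:   IN={c:+, d:+, e:+, f:-; rest ⊤}   OUT={c:+, d:+, e:+, f:-; rest ⊤}
  B5:   IN={e:+, f:-; rest ⊤}   OUT=(all ⊤)
  B6:   IN=(all ⊤)   OUT={a:+; rest ⊤}
  B7:   IN=(all ⊤)   OUT={a:-; rest ⊤}
  B8:   IN=(all ⊤)   OUT=(all ⊤)
  B9:   IN=(all ⊤)   OUT={e:-; rest ⊤}

Merge at B1: IN[B1] = OUT[B0] = {a: ⊤, b: ⊤, c: ⊤, d: ⊤, e: ⊤, f: ⊤}
Applying B1's transfer function to that IN value gives OUT[B1] (row B1 above).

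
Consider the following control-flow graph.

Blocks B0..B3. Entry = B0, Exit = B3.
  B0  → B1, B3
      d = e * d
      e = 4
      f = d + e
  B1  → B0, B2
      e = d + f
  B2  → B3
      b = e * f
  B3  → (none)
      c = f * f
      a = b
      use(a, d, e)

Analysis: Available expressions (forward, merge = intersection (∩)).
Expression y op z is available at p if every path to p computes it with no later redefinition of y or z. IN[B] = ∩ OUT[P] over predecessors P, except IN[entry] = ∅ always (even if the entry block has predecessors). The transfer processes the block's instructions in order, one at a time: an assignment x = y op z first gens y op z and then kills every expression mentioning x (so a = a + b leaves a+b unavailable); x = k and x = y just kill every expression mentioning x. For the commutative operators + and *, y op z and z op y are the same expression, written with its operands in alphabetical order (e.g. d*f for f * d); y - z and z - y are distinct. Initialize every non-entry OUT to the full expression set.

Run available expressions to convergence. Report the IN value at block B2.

Answer: {d+f}

Trace:
Per-block solution:
  B0: | IN={} | OUT={d+e}
  B1: | IN={d+e} | OUT={d+f}
  B2: | IN={d+f} | OUT={d+f, e*f}
  B3: | IN={} | OUT={f*f}

Merge at B2: IN[B2] = OUT[B1] = {d+f}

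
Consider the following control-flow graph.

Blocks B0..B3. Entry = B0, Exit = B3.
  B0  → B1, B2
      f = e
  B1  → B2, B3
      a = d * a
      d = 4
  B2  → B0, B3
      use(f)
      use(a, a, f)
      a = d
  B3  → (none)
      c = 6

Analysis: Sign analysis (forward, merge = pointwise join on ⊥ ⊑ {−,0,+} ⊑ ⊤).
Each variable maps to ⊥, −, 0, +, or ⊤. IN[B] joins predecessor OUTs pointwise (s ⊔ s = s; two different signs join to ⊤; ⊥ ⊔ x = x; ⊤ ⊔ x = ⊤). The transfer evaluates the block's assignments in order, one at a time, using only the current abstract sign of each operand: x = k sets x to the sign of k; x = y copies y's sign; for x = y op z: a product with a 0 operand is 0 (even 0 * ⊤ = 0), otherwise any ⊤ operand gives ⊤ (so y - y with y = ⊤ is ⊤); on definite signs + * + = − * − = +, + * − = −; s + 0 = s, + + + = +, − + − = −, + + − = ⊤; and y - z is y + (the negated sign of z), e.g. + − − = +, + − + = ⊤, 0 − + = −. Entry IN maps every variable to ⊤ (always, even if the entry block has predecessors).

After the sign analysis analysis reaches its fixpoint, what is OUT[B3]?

Per-block solution:
  B0: | IN=(all ⊤) | OUT=(all ⊤)
  B1: | IN=(all ⊤) | OUT={d:+; rest ⊤}
  B2: | IN=(all ⊤) | OUT=(all ⊤)
  B3: | IN=(all ⊤) | OUT={c:+; rest ⊤}

Merge at B3: IN[B3] = OUT[B1] ⊔ OUT[B2] = {a: ⊤, b: ⊤, c: ⊤, d: ⊤, e: ⊤, f: ⊤}
Applying B3's transfer function to that IN value gives OUT[B3] (row B3 above).

Answer: {a: ⊤, b: ⊤, c: +, d: ⊤, e: ⊤, f: ⊤}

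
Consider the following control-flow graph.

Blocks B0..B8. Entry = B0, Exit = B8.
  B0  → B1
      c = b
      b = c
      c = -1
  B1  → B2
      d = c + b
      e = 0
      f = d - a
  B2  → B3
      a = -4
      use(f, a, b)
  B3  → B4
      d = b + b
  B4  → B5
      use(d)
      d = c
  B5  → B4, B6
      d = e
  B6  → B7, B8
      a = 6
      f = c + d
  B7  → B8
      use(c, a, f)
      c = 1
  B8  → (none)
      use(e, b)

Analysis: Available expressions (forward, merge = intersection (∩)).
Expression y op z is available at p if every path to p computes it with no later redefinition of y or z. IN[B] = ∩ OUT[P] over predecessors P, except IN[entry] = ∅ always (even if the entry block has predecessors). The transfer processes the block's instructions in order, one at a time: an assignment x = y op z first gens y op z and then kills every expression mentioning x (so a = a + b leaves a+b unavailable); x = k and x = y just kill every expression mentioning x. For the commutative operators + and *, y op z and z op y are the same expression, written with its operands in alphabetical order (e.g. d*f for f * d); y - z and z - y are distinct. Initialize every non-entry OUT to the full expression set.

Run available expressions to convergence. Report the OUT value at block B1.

Per-block solution:
  B0:   IN={}   OUT={}
  B1:   IN={}   OUT={b+c, d-a}
  B2:   IN={b+c, d-a}   OUT={b+c}
  B3:   IN={b+c}   OUT={b+b, b+c}
  B4:   IN={b+b, b+c}   OUT={b+b, b+c}
  B5:   IN={b+b, b+c}   OUT={b+b, b+c}
  B6:   IN={b+b, b+c}   OUT={b+b, b+c, c+d}
  B7:   IN={b+b, b+c, c+d}   OUT={b+b}
  B8:   IN={b+b}   OUT={b+b}

Merge at B1: IN[B1] = OUT[B0] = {}
Applying B1's transfer function to that IN value gives OUT[B1] (row B1 above).

Answer: {b+c, d-a}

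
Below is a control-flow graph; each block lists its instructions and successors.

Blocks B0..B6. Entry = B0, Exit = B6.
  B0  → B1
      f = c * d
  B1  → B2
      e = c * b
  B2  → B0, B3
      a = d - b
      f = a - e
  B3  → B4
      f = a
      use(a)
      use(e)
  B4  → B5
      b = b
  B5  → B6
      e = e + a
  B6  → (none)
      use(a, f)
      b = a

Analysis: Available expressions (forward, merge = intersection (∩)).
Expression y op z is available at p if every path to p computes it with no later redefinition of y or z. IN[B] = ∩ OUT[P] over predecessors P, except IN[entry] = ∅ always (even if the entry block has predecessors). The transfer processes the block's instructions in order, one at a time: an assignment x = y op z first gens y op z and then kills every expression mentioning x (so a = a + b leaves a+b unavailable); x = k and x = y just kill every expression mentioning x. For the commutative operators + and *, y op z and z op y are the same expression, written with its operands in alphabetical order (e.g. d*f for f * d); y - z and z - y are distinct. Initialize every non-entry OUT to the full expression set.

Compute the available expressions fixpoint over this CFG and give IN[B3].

Answer: {a-e, b*c, c*d, d-b}

Trace:
Fixpoint table:
  B0:   IN={}   OUT={c*d}
  B1:   IN={c*d}   OUT={b*c, c*d}
  B2:   IN={b*c, c*d}   OUT={a-e, b*c, c*d, d-b}
  B3:   IN={a-e, b*c, c*d, d-b}   OUT={a-e, b*c, c*d, d-b}
  B4:   IN={a-e, b*c, c*d, d-b}   OUT={a-e, c*d}
  B5:   IN={a-e, c*d}   OUT={c*d}
  B6:   IN={c*d}   OUT={c*d}

Merge at B3: IN[B3] = OUT[B2] = {a-e, b*c, c*d, d-b}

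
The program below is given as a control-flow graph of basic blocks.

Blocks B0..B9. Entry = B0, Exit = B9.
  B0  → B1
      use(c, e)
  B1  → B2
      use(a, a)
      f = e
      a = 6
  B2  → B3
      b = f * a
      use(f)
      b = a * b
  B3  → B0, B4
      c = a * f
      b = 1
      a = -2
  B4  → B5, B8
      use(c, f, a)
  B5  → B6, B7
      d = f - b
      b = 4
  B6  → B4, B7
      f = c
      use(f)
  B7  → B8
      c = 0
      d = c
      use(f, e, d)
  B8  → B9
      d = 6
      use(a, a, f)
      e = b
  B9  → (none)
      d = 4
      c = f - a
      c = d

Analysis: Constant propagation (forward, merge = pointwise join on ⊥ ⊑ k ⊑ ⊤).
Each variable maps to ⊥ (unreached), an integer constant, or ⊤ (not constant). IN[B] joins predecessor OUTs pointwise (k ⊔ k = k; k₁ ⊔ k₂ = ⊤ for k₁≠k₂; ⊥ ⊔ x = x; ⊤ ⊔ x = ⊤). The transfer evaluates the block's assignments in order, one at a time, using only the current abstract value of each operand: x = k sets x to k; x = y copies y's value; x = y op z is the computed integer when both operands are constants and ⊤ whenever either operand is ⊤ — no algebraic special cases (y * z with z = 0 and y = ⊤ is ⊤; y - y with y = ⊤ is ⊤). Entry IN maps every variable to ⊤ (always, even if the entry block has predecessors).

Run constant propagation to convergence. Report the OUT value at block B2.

Answer: {a: 6, b: ⊤, c: ⊤, d: ⊤, e: ⊤, f: ⊤}

Working:
Converged values:
  B0:  IN=(all ⊤)  OUT=(all ⊤)
  B1:  IN=(all ⊤)  OUT={a:6; rest ⊤}
  B2:  IN={a:6; rest ⊤}  OUT={a:6; rest ⊤}
  B3:  IN={a:6; rest ⊤}  OUT={a:-2, b:1; rest ⊤}
  B4:  IN={a:-2; rest ⊤}  OUT={a:-2; rest ⊤}
  B5:  IN={a:-2; rest ⊤}  OUT={a:-2, b:4; rest ⊤}
  B6:  IN={a:-2, b:4; rest ⊤}  OUT={a:-2, b:4; rest ⊤}
  B7:  IN={a:-2, b:4; rest ⊤}  OUT={a:-2, b:4, c:0, d:0; rest ⊤}
  B8:  IN={a:-2; rest ⊤}  OUT={a:-2, d:6; rest ⊤}
  B9:  IN={a:-2, d:6; rest ⊤}  OUT={a:-2, c:4, d:4; rest ⊤}

Merge at B2: IN[B2] = OUT[B1] = {a: 6, b: ⊤, c: ⊤, d: ⊤, e: ⊤, f: ⊤}
Applying B2's transfer function to that IN value gives OUT[B2] (row B2 above).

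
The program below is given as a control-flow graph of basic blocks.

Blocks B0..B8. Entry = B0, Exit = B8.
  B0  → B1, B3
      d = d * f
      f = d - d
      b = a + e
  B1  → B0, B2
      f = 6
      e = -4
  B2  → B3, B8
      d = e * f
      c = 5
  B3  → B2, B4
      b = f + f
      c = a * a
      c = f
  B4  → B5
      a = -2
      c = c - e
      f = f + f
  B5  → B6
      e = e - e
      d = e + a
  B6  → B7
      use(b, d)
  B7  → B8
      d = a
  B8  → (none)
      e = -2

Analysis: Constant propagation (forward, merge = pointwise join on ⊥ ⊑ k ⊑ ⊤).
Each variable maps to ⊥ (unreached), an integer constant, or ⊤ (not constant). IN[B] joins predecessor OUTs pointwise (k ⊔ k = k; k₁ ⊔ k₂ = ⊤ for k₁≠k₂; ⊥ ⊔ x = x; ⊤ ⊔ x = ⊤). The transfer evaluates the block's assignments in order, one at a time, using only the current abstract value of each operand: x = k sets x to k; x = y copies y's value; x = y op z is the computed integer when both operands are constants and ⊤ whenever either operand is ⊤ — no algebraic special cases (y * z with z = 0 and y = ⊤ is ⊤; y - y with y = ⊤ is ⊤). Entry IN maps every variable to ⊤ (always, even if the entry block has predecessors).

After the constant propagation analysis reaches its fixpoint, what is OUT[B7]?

Per-block solution:
  B0: | IN=(all ⊤) | OUT=(all ⊤)
  B1: | IN=(all ⊤) | OUT={e:-4, f:6; rest ⊤}
  B2: | IN=(all ⊤) | OUT={c:5; rest ⊤}
  B3: | IN=(all ⊤) | OUT=(all ⊤)
  B4: | IN=(all ⊤) | OUT={a:-2; rest ⊤}
  B5: | IN={a:-2; rest ⊤} | OUT={a:-2; rest ⊤}
  B6: | IN={a:-2; rest ⊤} | OUT={a:-2; rest ⊤}
  B7: | IN={a:-2; rest ⊤} | OUT={a:-2, d:-2; rest ⊤}
  B8: | IN=(all ⊤) | OUT={e:-2; rest ⊤}

Merge at B7: IN[B7] = OUT[B6] = {a: -2, b: ⊤, c: ⊤, d: ⊤, e: ⊤, f: ⊤}
Applying B7's transfer function to that IN value gives OUT[B7] (row B7 above).

Answer: {a: -2, b: ⊤, c: ⊤, d: -2, e: ⊤, f: ⊤}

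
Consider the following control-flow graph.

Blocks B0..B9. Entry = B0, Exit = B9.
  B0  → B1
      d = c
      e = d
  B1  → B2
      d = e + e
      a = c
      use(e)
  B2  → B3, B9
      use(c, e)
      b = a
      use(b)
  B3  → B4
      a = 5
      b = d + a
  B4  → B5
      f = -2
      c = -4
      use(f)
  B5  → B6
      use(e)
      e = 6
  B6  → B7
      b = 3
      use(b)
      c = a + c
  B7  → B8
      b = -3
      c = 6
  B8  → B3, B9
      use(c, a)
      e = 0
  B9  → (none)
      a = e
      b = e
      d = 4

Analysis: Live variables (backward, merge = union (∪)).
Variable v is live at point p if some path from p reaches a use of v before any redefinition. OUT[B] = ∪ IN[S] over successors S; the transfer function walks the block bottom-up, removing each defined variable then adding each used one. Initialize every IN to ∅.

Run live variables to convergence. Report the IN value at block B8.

Converged values:
  B0:  IN={c}  OUT={c, e}
  B1:  IN={c, e}  OUT={a, c, d, e}
  B2:  IN={a, c, d, e}  OUT={d, e}
  B3:  IN={d, e}  OUT={a, d, e}
  B4:  IN={a, d, e}  OUT={a, c, d, e}
  B5:  IN={a, c, d, e}  OUT={a, c, d}
  B6:  IN={a, c, d}  OUT={a, d}
  B7:  IN={a, d}  OUT={a, c, d}
  B8:  IN={a, c, d}  OUT={d, e}
  B9:  IN={e}  OUT={}

Merge at B8: OUT[B8] = IN[B3] ⊔ IN[B9] = {d, e}
Applying B8's transfer function to that OUT value gives IN[B8] (row B8 above).

Answer: {a, c, d}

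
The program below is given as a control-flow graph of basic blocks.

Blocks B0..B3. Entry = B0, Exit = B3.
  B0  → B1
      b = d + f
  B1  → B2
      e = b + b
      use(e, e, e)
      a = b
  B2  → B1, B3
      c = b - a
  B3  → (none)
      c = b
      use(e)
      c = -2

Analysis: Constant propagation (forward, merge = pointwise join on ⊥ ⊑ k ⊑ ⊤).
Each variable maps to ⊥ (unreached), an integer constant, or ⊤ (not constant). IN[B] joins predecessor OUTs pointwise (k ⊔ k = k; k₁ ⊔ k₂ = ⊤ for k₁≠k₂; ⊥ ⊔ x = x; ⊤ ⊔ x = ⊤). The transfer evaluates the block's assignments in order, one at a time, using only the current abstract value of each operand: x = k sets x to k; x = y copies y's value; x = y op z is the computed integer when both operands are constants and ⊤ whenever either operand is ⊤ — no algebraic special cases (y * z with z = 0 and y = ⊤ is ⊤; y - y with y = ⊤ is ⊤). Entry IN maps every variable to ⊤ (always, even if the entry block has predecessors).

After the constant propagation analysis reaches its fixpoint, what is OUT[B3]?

Answer: {a: ⊤, b: ⊤, c: -2, d: ⊤, e: ⊤, f: ⊤}

Working:
Fixpoint table:
  B0:  IN=(all ⊤)  OUT=(all ⊤)
  B1:  IN=(all ⊤)  OUT=(all ⊤)
  B2:  IN=(all ⊤)  OUT=(all ⊤)
  B3:  IN=(all ⊤)  OUT={c:-2; rest ⊤}

Merge at B3: IN[B3] = OUT[B2] = {a: ⊤, b: ⊤, c: ⊤, d: ⊤, e: ⊤, f: ⊤}
Applying B3's transfer function to that IN value gives OUT[B3] (row B3 above).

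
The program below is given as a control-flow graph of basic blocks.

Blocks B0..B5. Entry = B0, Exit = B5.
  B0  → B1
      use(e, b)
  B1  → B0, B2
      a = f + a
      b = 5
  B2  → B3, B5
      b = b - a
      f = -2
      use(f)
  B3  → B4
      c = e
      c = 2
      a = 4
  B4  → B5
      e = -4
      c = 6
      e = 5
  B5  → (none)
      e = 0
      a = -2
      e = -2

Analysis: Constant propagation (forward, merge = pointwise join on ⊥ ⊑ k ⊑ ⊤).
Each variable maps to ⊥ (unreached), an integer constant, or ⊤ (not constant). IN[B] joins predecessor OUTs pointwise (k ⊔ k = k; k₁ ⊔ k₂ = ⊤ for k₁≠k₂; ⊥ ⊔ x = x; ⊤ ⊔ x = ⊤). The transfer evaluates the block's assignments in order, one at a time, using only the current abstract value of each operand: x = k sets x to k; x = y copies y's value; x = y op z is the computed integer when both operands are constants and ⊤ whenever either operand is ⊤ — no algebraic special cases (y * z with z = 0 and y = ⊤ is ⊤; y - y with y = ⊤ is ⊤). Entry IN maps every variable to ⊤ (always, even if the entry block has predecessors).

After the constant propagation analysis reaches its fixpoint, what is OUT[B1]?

Answer: {a: ⊤, b: 5, c: ⊤, d: ⊤, e: ⊤, f: ⊤}

Working:
Converged values:
  B0:   IN=(all ⊤)   OUT=(all ⊤)
  B1:   IN=(all ⊤)   OUT={b:5; rest ⊤}
  B2:   IN={b:5; rest ⊤}   OUT={f:-2; rest ⊤}
  B3:   IN={f:-2; rest ⊤}   OUT={a:4, c:2, f:-2; rest ⊤}
  B4:   IN={a:4, c:2, f:-2; rest ⊤}   OUT={a:4, c:6, e:5, f:-2; rest ⊤}
  B5:   IN={f:-2; rest ⊤}   OUT={a:-2, e:-2, f:-2; rest ⊤}

Merge at B1: IN[B1] = OUT[B0] = {a: ⊤, b: ⊤, c: ⊤, d: ⊤, e: ⊤, f: ⊤}
Applying B1's transfer function to that IN value gives OUT[B1] (row B1 above).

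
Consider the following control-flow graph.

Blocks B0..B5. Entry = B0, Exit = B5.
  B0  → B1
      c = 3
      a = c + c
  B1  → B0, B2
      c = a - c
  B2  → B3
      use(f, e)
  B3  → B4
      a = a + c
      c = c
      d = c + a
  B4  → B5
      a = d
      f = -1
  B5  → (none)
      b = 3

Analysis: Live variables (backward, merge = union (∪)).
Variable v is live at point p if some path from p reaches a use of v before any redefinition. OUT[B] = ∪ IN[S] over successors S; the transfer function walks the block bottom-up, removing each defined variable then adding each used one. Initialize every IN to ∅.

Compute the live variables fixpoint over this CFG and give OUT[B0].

Fixpoint table:
  B0:  IN={e, f}  OUT={a, c, e, f}
  B1:  IN={a, c, e, f}  OUT={a, c, e, f}
  B2:  IN={a, c, e, f}  OUT={a, c}
  B3:  IN={a, c}  OUT={d}
  B4:  IN={d}  OUT={}
  B5:  IN={}  OUT={}

Merge at B0: OUT[B0] = IN[B1] = {a, c, e, f}

Answer: {a, c, e, f}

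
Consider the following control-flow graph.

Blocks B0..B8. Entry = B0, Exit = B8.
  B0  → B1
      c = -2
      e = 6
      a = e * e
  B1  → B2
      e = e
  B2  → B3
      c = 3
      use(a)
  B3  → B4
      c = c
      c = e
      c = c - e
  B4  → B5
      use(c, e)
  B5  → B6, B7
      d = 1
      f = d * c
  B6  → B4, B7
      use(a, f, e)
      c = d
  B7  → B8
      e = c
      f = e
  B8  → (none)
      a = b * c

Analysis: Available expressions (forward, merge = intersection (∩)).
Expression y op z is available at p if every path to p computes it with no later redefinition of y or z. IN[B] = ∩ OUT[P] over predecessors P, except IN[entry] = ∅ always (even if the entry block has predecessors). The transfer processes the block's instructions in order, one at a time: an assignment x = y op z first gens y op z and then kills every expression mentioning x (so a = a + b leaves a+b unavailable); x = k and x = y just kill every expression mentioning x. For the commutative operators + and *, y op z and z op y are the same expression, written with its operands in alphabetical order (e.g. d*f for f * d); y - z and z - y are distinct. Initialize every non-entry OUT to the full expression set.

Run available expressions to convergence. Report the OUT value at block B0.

Answer: {e*e}

Trace:
Per-block solution:
  B0:   IN={}   OUT={e*e}
  B1:   IN={e*e}   OUT={}
  B2:   IN={}   OUT={}
  B3:   IN={}   OUT={}
  B4:   IN={}   OUT={}
  B5:   IN={}   OUT={c*d}
  B6:   IN={c*d}   OUT={}
  B7:   IN={}   OUT={}
  B8:   IN={}   OUT={b*c}

B0 is the boundary node: IN[B0] = {}
Applying B0's transfer function to that IN value gives OUT[B0] (row B0 above).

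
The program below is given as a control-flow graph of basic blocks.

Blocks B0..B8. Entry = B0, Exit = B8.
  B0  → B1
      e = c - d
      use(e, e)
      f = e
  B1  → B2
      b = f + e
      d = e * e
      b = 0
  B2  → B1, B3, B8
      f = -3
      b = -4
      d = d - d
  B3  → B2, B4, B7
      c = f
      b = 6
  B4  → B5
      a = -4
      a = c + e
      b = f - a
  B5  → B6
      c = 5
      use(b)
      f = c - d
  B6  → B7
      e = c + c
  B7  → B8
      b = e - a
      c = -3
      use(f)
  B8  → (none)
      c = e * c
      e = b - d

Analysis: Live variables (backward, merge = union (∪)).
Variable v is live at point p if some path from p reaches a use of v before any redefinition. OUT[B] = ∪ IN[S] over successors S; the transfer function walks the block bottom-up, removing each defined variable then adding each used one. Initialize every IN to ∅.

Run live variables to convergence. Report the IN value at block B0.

Converged values:
  B0:   IN={a, c, d}   OUT={a, c, e, f}
  B1:   IN={a, c, e, f}   OUT={a, c, d, e}
  B2:   IN={a, c, d, e}   OUT={a, b, c, d, e, f}
  B3:   IN={a, d, e, f}   OUT={a, c, d, e, f}
  B4:   IN={c, d, e, f}   OUT={a, b, d}
  B5:   IN={a, b, d}   OUT={a, c, d, f}
  B6:   IN={a, c, d, f}   OUT={a, d, e, f}
  B7:   IN={a, d, e, f}   OUT={b, c, d, e}
  B8:   IN={b, c, d, e}   OUT={}

Merge at B0: OUT[B0] = IN[B1] = {a, c, e, f}
Applying B0's transfer function to that OUT value gives IN[B0] (row B0 above).

Answer: {a, c, d}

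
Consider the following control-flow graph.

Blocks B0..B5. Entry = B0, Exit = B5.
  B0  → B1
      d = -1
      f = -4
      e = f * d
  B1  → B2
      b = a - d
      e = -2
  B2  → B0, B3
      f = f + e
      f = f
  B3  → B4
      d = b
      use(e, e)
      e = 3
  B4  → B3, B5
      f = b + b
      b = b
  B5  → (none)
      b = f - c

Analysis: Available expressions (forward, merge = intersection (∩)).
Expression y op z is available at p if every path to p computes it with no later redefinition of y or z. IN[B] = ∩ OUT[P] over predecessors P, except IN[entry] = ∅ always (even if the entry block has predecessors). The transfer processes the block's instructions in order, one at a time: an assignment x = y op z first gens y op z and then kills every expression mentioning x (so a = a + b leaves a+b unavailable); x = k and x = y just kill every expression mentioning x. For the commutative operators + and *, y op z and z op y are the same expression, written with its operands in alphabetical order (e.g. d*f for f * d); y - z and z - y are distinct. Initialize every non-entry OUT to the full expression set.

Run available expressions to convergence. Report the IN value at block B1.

Fixpoint table:
  B0:  IN={}  OUT={d*f}
  B1:  IN={d*f}  OUT={a-d, d*f}
  B2:  IN={a-d, d*f}  OUT={a-d}
  B3:  IN={}  OUT={}
  B4:  IN={}  OUT={}
  B5:  IN={}  OUT={f-c}

Merge at B1: IN[B1] = OUT[B0] = {d*f}

Answer: {d*f}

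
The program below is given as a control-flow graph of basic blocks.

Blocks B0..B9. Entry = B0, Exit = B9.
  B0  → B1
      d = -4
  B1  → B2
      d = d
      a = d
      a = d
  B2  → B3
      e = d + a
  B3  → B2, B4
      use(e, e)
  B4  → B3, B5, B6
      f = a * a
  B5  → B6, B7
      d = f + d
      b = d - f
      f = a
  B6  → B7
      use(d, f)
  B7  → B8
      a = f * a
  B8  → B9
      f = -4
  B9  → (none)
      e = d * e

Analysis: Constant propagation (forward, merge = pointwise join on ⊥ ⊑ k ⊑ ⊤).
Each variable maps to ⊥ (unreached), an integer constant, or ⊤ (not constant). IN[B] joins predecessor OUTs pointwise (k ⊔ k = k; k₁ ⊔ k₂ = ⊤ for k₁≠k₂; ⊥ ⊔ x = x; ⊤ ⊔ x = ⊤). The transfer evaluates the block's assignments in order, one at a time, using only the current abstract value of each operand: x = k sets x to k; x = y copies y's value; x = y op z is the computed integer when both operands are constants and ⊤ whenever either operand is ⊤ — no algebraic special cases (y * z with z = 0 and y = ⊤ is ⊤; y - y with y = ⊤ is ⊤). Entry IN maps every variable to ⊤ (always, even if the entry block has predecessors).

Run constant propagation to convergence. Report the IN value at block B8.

Answer: {a: ⊤, b: ⊤, c: ⊤, d: ⊤, e: -8, f: ⊤}

Derivation:
Fixpoint table:
  B0:  IN=(all ⊤)  OUT={d:-4; rest ⊤}
  B1:  IN={d:-4; rest ⊤}  OUT={a:-4, d:-4; rest ⊤}
  B2:  IN={a:-4, d:-4; rest ⊤}  OUT={a:-4, d:-4, e:-8; rest ⊤}
  B3:  IN={a:-4, d:-4, e:-8; rest ⊤}  OUT={a:-4, d:-4, e:-8; rest ⊤}
  B4:  IN={a:-4, d:-4, e:-8; rest ⊤}  OUT={a:-4, d:-4, e:-8, f:16; rest ⊤}
  B5:  IN={a:-4, d:-4, e:-8, f:16; rest ⊤}  OUT={a:-4, b:-4, d:12, e:-8, f:-4; rest ⊤}
  B6:  IN={a:-4, e:-8; rest ⊤}  OUT={a:-4, e:-8; rest ⊤}
  B7:  IN={a:-4, e:-8; rest ⊤}  OUT={e:-8; rest ⊤}
  B8:  IN={e:-8; rest ⊤}  OUT={e:-8, f:-4; rest ⊤}
  B9:  IN={e:-8, f:-4; rest ⊤}  OUT={f:-4; rest ⊤}

Merge at B8: IN[B8] = OUT[B7] = {a: ⊤, b: ⊤, c: ⊤, d: ⊤, e: -8, f: ⊤}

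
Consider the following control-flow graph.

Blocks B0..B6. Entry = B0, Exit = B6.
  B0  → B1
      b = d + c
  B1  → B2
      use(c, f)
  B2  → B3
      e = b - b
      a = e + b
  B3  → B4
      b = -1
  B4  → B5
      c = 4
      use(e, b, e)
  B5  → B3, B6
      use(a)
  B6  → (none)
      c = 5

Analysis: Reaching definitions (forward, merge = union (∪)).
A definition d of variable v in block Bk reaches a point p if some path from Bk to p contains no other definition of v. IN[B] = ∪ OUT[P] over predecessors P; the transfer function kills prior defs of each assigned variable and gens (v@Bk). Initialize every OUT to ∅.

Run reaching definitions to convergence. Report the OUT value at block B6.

Answer: {a@B2, b@B3, c@B6, e@B2}

Trace:
Converged values:
  B0: | IN={} | OUT={b@B0}
  B1: | IN={b@B0} | OUT={b@B0}
  B2: | IN={b@B0} | OUT={a@B2, b@B0, e@B2}
  B3: | IN={a@B2, b@B0, b@B3, c@B4, e@B2} | OUT={a@B2, b@B3, c@B4, e@B2}
  B4: | IN={a@B2, b@B3, c@B4, e@B2} | OUT={a@B2, b@B3, c@B4, e@B2}
  B5: | IN={a@B2, b@B3, c@B4, e@B2} | OUT={a@B2, b@B3, c@B4, e@B2}
  B6: | IN={a@B2, b@B3, c@B4, e@B2} | OUT={a@B2, b@B3, c@B6, e@B2}

Merge at B6: IN[B6] = OUT[B5] = {a@B2, b@B3, c@B4, e@B2}
Applying B6's transfer function to that IN value gives OUT[B6] (row B6 above).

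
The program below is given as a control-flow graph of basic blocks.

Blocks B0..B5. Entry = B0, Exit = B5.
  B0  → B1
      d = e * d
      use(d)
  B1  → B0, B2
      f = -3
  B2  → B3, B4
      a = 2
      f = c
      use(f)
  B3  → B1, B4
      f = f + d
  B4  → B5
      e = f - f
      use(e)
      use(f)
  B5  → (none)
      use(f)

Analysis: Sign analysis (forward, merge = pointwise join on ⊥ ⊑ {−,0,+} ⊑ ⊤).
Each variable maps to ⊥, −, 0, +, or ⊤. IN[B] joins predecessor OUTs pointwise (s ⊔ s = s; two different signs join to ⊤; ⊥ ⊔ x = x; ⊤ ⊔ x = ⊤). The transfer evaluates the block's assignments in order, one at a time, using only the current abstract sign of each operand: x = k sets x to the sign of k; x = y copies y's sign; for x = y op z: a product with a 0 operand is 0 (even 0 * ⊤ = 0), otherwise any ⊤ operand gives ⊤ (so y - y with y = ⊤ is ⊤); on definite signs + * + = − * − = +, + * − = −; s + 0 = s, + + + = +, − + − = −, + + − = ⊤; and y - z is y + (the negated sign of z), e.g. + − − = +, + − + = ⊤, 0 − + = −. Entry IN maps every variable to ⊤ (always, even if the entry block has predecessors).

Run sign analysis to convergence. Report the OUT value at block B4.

Converged values:
  B0: | IN=(all ⊤) | OUT=(all ⊤)
  B1: | IN=(all ⊤) | OUT={f:-; rest ⊤}
  B2: | IN={f:-; rest ⊤} | OUT={a:+; rest ⊤}
  B3: | IN={a:+; rest ⊤} | OUT={a:+; rest ⊤}
  B4: | IN={a:+; rest ⊤} | OUT={a:+; rest ⊤}
  B5: | IN={a:+; rest ⊤} | OUT={a:+; rest ⊤}

Merge at B4: IN[B4] = OUT[B2] ⊔ OUT[B3] = {a: +, b: ⊤, c: ⊤, d: ⊤, e: ⊤, f: ⊤}
Applying B4's transfer function to that IN value gives OUT[B4] (row B4 above).

Answer: {a: +, b: ⊤, c: ⊤, d: ⊤, e: ⊤, f: ⊤}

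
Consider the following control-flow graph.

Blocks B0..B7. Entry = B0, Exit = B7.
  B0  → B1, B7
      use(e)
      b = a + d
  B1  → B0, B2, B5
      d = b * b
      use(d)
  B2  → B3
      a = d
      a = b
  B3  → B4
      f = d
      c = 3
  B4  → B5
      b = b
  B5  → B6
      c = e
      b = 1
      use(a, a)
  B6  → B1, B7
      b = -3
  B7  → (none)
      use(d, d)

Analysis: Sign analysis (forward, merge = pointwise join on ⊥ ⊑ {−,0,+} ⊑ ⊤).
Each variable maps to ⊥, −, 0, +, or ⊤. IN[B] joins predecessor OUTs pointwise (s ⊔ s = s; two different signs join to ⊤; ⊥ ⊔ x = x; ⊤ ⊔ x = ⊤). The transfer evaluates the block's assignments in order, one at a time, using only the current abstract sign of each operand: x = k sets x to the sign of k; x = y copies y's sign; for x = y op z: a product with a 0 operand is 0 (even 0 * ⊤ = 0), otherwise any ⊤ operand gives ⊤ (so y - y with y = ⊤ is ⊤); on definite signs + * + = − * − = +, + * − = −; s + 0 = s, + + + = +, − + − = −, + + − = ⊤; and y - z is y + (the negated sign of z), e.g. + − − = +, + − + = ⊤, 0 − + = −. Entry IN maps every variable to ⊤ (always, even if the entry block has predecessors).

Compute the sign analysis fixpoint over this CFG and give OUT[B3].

Answer: {a: ⊤, b: ⊤, c: +, d: ⊤, e: ⊤, f: ⊤}

Trace:
Converged values:
  B0: | IN=(all ⊤) | OUT=(all ⊤)
  B1: | IN=(all ⊤) | OUT=(all ⊤)
  B2: | IN=(all ⊤) | OUT=(all ⊤)
  B3: | IN=(all ⊤) | OUT={c:+; rest ⊤}
  B4: | IN={c:+; rest ⊤} | OUT={c:+; rest ⊤}
  B5: | IN=(all ⊤) | OUT={b:+; rest ⊤}
  B6: | IN={b:+; rest ⊤} | OUT={b:-; rest ⊤}
  B7: | IN=(all ⊤) | OUT=(all ⊤)

Merge at B3: IN[B3] = OUT[B2] = {a: ⊤, b: ⊤, c: ⊤, d: ⊤, e: ⊤, f: ⊤}
Applying B3's transfer function to that IN value gives OUT[B3] (row B3 above).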